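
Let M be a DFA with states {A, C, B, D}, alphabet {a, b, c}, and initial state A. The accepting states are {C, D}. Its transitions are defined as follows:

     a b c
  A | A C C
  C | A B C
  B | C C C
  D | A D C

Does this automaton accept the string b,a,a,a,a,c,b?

start at A
read 'b': A → C
read 'a': C → A
read 'a': A → A
read 'a': A → A
read 'a': A → A
read 'c': A → C
read 'b': C → B
End state B is not accepting.

No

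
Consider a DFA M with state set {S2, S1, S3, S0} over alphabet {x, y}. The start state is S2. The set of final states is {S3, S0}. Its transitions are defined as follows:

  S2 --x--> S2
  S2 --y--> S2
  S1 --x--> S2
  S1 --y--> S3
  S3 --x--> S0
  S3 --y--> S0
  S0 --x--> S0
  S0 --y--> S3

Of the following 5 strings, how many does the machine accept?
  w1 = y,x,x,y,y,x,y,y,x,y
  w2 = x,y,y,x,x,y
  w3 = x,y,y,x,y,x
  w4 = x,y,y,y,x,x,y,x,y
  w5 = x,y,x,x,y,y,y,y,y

w1: S2 → S2 → S2 → S2 → S2 → S2 → S2 → S2 → S2 → S2 → S2  → end S2, rejected
w2: S2 → S2 → S2 → S2 → S2 → S2 → S2  → end S2, rejected
w3: S2 → S2 → S2 → S2 → S2 → S2 → S2  → end S2, rejected
w4: S2 → S2 → S2 → S2 → S2 → S2 → S2 → S2 → S2 → S2  → end S2, rejected
w5: S2 → S2 → S2 → S2 → S2 → S2 → S2 → S2 → S2 → S2  → end S2, rejected

0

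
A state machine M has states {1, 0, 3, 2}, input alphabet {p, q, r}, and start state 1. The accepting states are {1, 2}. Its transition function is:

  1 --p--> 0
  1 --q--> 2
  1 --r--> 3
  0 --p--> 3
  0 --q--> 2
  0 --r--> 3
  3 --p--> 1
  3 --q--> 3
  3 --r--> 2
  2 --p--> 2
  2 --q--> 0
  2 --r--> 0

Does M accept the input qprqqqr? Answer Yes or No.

No

start at 1
read 'q': 1 → 2
read 'p': 2 → 2
read 'r': 2 → 0
read 'q': 0 → 2
read 'q': 2 → 0
read 'q': 0 → 2
read 'r': 2 → 0
End state 0 is not accepting.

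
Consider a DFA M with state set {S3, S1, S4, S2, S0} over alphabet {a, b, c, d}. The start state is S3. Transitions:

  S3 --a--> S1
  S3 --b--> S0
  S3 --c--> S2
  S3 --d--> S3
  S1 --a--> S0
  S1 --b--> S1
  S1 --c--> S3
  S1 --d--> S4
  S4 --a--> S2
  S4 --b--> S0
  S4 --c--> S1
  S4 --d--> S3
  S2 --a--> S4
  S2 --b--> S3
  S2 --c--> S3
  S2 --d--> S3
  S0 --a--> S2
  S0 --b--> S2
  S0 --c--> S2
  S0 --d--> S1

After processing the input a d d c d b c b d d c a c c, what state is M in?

S3

start at S3
read 'a': S3 → S1
read 'd': S1 → S4
read 'd': S4 → S3
read 'c': S3 → S2
read 'd': S2 → S3
read 'b': S3 → S0
read 'c': S0 → S2
read 'b': S2 → S3
read 'd': S3 → S3
read 'd': S3 → S3
read 'c': S3 → S2
read 'a': S2 → S4
read 'c': S4 → S1
read 'c': S1 → S3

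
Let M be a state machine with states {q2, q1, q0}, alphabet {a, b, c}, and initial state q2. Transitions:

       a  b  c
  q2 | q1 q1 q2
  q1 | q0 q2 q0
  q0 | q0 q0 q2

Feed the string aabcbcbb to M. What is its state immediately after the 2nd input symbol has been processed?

q0

start at q2
read 'a': q2 → q1
read 'a': q1 → q0
After 2 symbols: q0.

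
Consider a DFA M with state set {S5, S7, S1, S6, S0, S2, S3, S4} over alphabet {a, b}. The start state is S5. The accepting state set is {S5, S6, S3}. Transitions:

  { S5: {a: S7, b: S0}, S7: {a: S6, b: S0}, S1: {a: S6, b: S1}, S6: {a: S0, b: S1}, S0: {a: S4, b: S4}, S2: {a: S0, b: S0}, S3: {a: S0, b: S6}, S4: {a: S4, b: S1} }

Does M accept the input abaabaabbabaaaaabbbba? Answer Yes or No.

start at S5
read 'a': S5 → S7
read 'b': S7 → S0
read 'a': S0 → S4
read 'a': S4 → S4
read 'b': S4 → S1
read 'a': S1 → S6
read 'a': S6 → S0
read 'b': S0 → S4
read 'b': S4 → S1
read 'a': S1 → S6
read 'b': S6 → S1
read 'a': S1 → S6
read 'a': S6 → S0
read 'a': S0 → S4
read 'a': S4 → S4
read 'a': S4 → S4
read 'b': S4 → S1
read 'b': S1 → S1
read 'b': S1 → S1
read 'b': S1 → S1
read 'a': S1 → S6
End state S6 is accepting.

Yes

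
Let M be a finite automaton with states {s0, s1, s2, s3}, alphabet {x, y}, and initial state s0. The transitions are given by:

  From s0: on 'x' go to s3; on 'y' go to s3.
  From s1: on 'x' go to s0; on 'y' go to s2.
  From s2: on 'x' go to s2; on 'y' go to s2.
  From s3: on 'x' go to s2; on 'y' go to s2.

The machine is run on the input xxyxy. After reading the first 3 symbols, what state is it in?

s2

s0 → s3 → s2 → s2
After 3 symbols: s2.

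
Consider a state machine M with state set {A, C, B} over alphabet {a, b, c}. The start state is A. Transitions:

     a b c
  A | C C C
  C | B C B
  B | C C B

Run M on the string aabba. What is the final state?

B

Trace: A -a-> C -a-> B -b-> C -b-> C -a-> B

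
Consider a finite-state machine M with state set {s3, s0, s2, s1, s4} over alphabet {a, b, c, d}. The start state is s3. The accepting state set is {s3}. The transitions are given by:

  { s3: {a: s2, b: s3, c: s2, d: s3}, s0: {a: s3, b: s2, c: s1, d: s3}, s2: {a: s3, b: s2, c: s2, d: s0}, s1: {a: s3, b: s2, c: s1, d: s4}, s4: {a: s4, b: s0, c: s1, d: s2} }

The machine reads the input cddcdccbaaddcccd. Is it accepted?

No

s3 → s2 → s0 → s3 → s2 → s0 → s1 → s1 → s2 → s3 → s2 → s0 → s3 → s2 → s2 → s2 → s0
End state s0 is not accepting.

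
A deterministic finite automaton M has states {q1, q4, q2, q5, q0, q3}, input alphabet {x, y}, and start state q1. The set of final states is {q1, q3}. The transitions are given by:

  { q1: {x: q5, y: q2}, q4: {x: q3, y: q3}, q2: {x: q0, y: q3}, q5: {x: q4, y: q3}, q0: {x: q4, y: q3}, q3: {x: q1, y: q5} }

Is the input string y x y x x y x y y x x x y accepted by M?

start at q1
read 'y': q1 → q2
read 'x': q2 → q0
read 'y': q0 → q3
read 'x': q3 → q1
read 'x': q1 → q5
read 'y': q5 → q3
read 'x': q3 → q1
read 'y': q1 → q2
read 'y': q2 → q3
read 'x': q3 → q1
read 'x': q1 → q5
read 'x': q5 → q4
read 'y': q4 → q3
End state q3 is accepting.

Yes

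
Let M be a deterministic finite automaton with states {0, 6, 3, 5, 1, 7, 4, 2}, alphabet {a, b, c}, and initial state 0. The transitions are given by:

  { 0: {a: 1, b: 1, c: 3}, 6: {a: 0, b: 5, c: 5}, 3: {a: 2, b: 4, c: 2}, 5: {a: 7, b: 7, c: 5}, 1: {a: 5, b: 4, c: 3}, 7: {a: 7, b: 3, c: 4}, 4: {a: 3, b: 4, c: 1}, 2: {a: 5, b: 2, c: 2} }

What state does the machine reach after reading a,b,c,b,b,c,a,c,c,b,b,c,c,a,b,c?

4

Trace: 0 -a-> 1 -b-> 4 -c-> 1 -b-> 4 -b-> 4 -c-> 1 -a-> 5 -c-> 5 -c-> 5 -b-> 7 -b-> 3 -c-> 2 -c-> 2 -a-> 5 -b-> 7 -c-> 4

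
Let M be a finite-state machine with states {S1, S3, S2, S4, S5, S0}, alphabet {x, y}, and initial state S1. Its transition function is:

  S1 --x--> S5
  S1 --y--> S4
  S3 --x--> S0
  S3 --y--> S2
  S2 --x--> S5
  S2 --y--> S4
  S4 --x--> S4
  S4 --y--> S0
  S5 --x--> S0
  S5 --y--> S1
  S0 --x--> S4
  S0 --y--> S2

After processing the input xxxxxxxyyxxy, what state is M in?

start at S1
read 'x': S1 → S5
read 'x': S5 → S0
read 'x': S0 → S4
read 'x': S4 → S4
read 'x': S4 → S4
read 'x': S4 → S4
read 'x': S4 → S4
read 'y': S4 → S0
read 'y': S0 → S2
read 'x': S2 → S5
read 'x': S5 → S0
read 'y': S0 → S2

S2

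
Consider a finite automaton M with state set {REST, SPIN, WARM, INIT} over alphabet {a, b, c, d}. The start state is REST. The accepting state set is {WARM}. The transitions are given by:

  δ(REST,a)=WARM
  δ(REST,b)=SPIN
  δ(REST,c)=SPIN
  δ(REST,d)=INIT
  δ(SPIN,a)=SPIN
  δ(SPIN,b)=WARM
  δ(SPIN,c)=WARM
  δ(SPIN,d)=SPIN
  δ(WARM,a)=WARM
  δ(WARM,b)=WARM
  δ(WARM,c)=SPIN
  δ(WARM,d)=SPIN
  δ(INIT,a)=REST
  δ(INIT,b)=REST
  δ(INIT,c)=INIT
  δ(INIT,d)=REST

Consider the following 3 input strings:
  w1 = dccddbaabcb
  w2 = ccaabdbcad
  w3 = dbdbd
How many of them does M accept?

1

w1:
  start at REST
  read 'd': REST → INIT
  read 'c': INIT → INIT
  read 'c': INIT → INIT
  read 'd': INIT → REST
  read 'd': REST → INIT
  read 'b': INIT → REST
  read 'a': REST → WARM
  read 'a': WARM → WARM
  read 'b': WARM → WARM
  read 'c': WARM → SPIN
  read 'b': SPIN → WARM
  end WARM, accepted
w2:
  start at REST
  read 'c': REST → SPIN
  read 'c': SPIN → WARM
  read 'a': WARM → WARM
  read 'a': WARM → WARM
  read 'b': WARM → WARM
  read 'd': WARM → SPIN
  read 'b': SPIN → WARM
  read 'c': WARM → SPIN
  read 'a': SPIN → SPIN
  read 'd': SPIN → SPIN
  end SPIN, rejected
w3:
  start at REST
  read 'd': REST → INIT
  read 'b': INIT → REST
  read 'd': REST → INIT
  read 'b': INIT → REST
  read 'd': REST → INIT
  end INIT, rejected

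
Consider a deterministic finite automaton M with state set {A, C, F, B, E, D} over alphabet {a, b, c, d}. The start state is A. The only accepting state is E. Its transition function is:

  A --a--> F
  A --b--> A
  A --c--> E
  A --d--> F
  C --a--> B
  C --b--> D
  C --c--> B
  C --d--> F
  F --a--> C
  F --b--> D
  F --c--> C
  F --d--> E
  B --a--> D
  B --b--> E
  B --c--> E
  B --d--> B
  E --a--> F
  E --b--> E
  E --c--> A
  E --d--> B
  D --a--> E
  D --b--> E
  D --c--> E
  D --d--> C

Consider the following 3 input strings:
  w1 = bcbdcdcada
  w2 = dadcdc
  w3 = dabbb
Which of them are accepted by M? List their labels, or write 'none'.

w1: Trace: A -b-> A -c-> E -b-> E -d-> B -c-> E -d-> B -c-> E -a-> F -d-> E -a-> F  → end F, rejected
w2: Trace: A -d-> F -a-> C -d-> F -c-> C -d-> F -c-> C  → end C, rejected
w3: Trace: A -d-> F -a-> C -b-> D -b-> E -b-> E  → end E, accepted

w3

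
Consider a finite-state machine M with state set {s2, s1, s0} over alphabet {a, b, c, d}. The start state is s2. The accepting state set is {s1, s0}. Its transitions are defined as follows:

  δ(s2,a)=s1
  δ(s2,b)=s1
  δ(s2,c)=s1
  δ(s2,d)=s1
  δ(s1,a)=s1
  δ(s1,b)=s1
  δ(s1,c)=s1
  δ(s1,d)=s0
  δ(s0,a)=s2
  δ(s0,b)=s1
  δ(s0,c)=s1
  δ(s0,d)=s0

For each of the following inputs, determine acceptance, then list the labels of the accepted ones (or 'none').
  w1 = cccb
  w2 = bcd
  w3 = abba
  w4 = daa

w1: Trace: s2 -c-> s1 -c-> s1 -c-> s1 -b-> s1  → end s1, accepted
w2: Trace: s2 -b-> s1 -c-> s1 -d-> s0  → end s0, accepted
w3: Trace: s2 -a-> s1 -b-> s1 -b-> s1 -a-> s1  → end s1, accepted
w4: Trace: s2 -d-> s1 -a-> s1 -a-> s1  → end s1, accepted

w1, w2, w3, w4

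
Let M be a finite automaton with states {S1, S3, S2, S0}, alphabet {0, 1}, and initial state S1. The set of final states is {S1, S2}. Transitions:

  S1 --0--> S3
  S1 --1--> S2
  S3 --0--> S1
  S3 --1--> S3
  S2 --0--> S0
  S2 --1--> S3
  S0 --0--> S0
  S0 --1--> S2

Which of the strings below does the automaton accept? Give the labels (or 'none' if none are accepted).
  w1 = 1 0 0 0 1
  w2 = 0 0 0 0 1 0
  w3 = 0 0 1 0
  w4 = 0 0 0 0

w1, w4

w1: S1 → S2 → S0 → S0 → S0 → S2  → end S2, accepted
w2: S1 → S3 → S1 → S3 → S1 → S2 → S0  → end S0, rejected
w3: S1 → S3 → S1 → S2 → S0  → end S0, rejected
w4: S1 → S3 → S1 → S3 → S1  → end S1, accepted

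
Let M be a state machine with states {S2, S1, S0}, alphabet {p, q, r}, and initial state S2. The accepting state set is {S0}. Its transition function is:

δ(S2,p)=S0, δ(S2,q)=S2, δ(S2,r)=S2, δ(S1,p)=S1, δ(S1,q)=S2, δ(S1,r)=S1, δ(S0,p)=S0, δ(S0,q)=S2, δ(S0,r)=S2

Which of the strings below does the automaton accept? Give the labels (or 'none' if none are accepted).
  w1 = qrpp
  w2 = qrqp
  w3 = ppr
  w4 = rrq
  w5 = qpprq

w1:
  start at S2
  read 'q': S2 → S2
  read 'r': S2 → S2
  read 'p': S2 → S0
  read 'p': S0 → S0
  end S0, accepted
w2:
  start at S2
  read 'q': S2 → S2
  read 'r': S2 → S2
  read 'q': S2 → S2
  read 'p': S2 → S0
  end S0, accepted
w3:
  start at S2
  read 'p': S2 → S0
  read 'p': S0 → S0
  read 'r': S0 → S2
  end S2, rejected
w4:
  start at S2
  read 'r': S2 → S2
  read 'r': S2 → S2
  read 'q': S2 → S2
  end S2, rejected
w5:
  start at S2
  read 'q': S2 → S2
  read 'p': S2 → S0
  read 'p': S0 → S0
  read 'r': S0 → S2
  read 'q': S2 → S2
  end S2, rejected

w1, w2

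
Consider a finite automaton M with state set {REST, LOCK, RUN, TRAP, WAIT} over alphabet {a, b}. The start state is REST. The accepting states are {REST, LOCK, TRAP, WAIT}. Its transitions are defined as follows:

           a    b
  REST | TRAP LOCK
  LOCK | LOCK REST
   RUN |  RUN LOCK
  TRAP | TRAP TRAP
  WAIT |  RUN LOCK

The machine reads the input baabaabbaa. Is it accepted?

Yes

Trace: REST -b-> LOCK -a-> LOCK -a-> LOCK -b-> REST -a-> TRAP -a-> TRAP -b-> TRAP -b-> TRAP -a-> TRAP -a-> TRAP
End state TRAP is accepting.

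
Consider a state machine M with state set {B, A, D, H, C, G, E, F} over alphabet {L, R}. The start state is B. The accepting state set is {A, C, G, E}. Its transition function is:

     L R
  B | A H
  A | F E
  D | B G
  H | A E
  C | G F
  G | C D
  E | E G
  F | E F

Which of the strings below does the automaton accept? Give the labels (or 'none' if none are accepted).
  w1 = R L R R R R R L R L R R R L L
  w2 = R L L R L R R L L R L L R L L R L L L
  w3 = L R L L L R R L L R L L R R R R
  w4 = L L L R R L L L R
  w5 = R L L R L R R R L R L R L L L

w1, w5

w1: B → H → A → E → G → D → G → D → B → H → A → E → G → D → B → A  → end A, accepted
w2: B → H → A → F → F → E → G → D → B → A → E → E → E → G → C → G → D → B → A → F  → end F, rejected
w3: B → A → E → E → E → E → G → D → B → A → E → E → E → G → D → G → D  → end D, rejected
w4: B → A → F → E → G → D → B → A → F → F  → end F, rejected
w5: B → H → A → F → F → E → G → D → G → C → F → E → G → C → G → C  → end C, accepted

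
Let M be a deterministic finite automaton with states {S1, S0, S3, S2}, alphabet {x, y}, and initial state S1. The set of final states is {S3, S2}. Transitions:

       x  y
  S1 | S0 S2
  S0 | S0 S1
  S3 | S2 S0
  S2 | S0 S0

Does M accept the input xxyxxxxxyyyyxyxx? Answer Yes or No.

start at S1
read 'x': S1 → S0
read 'x': S0 → S0
read 'y': S0 → S1
read 'x': S1 → S0
read 'x': S0 → S0
read 'x': S0 → S0
read 'x': S0 → S0
read 'x': S0 → S0
read 'y': S0 → S1
read 'y': S1 → S2
read 'y': S2 → S0
read 'y': S0 → S1
read 'x': S1 → S0
read 'y': S0 → S1
read 'x': S1 → S0
read 'x': S0 → S0
End state S0 is not accepting.

No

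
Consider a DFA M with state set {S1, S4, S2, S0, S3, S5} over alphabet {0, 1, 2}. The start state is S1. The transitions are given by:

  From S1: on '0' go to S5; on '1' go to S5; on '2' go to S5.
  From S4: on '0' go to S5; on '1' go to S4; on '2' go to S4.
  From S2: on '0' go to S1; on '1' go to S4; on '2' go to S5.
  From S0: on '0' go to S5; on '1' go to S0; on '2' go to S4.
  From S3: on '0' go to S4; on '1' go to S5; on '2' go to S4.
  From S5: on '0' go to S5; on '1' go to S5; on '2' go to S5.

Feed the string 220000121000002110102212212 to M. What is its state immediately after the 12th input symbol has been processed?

S5

start at S1
read '2': S1 → S5
read '2': S5 → S5
read '0': S5 → S5
read '0': S5 → S5
read '0': S5 → S5
read '0': S5 → S5
read '1': S5 → S5
read '2': S5 → S5
read '1': S5 → S5
read '0': S5 → S5
read '0': S5 → S5
read '0': S5 → S5
After 12 symbols: S5.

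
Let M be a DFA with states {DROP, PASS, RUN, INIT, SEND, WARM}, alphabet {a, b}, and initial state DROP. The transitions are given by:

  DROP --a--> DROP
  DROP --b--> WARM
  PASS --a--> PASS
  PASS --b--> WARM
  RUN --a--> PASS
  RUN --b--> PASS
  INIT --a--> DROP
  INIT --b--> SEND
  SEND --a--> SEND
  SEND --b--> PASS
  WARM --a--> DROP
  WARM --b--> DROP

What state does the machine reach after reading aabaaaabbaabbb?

WARM

Trace: DROP -a-> DROP -a-> DROP -b-> WARM -a-> DROP -a-> DROP -a-> DROP -a-> DROP -b-> WARM -b-> DROP -a-> DROP -a-> DROP -b-> WARM -b-> DROP -b-> WARM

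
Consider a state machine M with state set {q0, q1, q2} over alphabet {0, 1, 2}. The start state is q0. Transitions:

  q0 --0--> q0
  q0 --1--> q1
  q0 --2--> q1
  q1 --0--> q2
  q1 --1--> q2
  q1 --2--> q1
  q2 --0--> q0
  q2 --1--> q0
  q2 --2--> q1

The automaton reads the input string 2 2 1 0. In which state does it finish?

Trace: q0 -2-> q1 -2-> q1 -1-> q2 -0-> q0

q0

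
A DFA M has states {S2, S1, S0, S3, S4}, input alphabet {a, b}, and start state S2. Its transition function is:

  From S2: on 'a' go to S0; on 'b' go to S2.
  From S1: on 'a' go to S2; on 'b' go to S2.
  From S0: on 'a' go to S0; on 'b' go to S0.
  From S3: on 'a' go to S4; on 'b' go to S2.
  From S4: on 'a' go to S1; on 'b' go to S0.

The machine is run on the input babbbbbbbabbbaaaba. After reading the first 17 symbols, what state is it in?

S0

S2 → S2 → S0 → S0 → S0 → S0 → S0 → S0 → S0 → S0 → S0 → S0 → S0 → S0 → S0 → S0 → S0 → S0
After 17 symbols: S0.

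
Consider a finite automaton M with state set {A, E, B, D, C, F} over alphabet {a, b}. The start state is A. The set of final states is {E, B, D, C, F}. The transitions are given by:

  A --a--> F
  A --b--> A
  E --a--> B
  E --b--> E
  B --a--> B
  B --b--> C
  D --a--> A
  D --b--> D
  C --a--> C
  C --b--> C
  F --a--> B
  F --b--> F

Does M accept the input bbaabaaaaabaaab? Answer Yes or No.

A → A → A → F → B → C → C → C → C → C → C → C → C → C → C → C
End state C is accepting.

Yes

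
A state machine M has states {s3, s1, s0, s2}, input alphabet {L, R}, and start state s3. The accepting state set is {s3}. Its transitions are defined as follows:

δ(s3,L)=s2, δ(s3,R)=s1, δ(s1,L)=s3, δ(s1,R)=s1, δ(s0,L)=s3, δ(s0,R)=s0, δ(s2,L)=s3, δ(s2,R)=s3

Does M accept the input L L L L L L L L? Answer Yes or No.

Yes

start at s3
read 'L': s3 → s2
read 'L': s2 → s3
read 'L': s3 → s2
read 'L': s2 → s3
read 'L': s3 → s2
read 'L': s2 → s3
read 'L': s3 → s2
read 'L': s2 → s3
End state s3 is accepting.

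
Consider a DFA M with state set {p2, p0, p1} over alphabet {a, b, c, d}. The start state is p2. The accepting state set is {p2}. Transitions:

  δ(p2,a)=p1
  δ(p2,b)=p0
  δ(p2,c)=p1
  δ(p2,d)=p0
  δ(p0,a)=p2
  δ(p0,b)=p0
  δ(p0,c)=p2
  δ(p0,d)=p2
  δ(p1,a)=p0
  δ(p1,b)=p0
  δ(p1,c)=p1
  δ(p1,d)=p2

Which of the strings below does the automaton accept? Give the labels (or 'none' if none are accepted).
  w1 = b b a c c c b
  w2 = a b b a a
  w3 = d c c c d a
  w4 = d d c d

w1: p2 → p0 → p0 → p2 → p1 → p1 → p1 → p0  → end p0, rejected
w2: p2 → p1 → p0 → p0 → p2 → p1  → end p1, rejected
w3: p2 → p0 → p2 → p1 → p1 → p2 → p1  → end p1, rejected
w4: p2 → p0 → p2 → p1 → p2  → end p2, accepted

w4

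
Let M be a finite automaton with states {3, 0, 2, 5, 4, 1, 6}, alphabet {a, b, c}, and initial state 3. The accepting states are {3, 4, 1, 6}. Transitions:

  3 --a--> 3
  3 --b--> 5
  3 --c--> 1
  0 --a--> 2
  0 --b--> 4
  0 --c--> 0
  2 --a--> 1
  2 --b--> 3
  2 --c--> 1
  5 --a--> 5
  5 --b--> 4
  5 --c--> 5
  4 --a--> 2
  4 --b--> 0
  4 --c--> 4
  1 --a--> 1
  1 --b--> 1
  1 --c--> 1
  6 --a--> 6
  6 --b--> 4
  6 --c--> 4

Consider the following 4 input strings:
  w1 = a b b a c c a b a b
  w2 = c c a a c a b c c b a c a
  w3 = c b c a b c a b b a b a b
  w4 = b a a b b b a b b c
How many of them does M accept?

w1: Trace: 3 -a-> 3 -b-> 5 -b-> 4 -a-> 2 -c-> 1 -c-> 1 -a-> 1 -b-> 1 -a-> 1 -b-> 1  → end 1, accepted
w2: Trace: 3 -c-> 1 -c-> 1 -a-> 1 -a-> 1 -c-> 1 -a-> 1 -b-> 1 -c-> 1 -c-> 1 -b-> 1 -a-> 1 -c-> 1 -a-> 1  → end 1, accepted
w3: Trace: 3 -c-> 1 -b-> 1 -c-> 1 -a-> 1 -b-> 1 -c-> 1 -a-> 1 -b-> 1 -b-> 1 -a-> 1 -b-> 1 -a-> 1 -b-> 1  → end 1, accepted
w4: Trace: 3 -b-> 5 -a-> 5 -a-> 5 -b-> 4 -b-> 0 -b-> 4 -a-> 2 -b-> 3 -b-> 5 -c-> 5  → end 5, rejected

3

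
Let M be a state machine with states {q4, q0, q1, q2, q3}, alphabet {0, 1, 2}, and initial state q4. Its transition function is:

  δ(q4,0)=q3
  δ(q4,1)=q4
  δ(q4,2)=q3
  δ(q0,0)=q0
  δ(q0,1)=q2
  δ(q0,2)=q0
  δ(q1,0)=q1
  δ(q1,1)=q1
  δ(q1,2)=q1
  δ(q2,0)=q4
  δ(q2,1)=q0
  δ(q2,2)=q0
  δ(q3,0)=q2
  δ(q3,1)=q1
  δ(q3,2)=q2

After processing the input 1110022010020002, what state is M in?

q4 → q4 → q4 → q4 → q3 → q2 → q0 → q0 → q0 → q2 → q4 → q3 → q2 → q4 → q3 → q2 → q0

q0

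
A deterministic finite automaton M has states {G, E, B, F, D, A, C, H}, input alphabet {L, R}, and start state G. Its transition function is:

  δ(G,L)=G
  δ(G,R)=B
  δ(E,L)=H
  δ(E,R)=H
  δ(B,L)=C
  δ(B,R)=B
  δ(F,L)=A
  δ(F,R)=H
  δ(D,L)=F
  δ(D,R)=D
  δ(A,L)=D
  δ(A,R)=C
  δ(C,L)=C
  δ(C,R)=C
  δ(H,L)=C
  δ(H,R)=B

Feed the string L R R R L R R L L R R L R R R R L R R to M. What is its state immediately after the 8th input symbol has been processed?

C

G → G → B → B → B → C → C → C → C
After 8 symbols: C.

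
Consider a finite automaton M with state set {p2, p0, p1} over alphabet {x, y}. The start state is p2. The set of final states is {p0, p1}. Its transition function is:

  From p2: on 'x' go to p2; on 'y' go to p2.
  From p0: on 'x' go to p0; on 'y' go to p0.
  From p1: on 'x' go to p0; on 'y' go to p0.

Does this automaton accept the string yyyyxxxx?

Trace: p2 -y-> p2 -y-> p2 -y-> p2 -y-> p2 -x-> p2 -x-> p2 -x-> p2 -x-> p2
End state p2 is not accepting.

No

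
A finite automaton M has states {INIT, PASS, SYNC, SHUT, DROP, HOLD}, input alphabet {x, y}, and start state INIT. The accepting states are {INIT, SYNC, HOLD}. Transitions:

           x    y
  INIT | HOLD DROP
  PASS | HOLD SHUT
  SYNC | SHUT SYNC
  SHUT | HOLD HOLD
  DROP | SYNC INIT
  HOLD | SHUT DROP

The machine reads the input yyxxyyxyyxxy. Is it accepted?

start at INIT
read 'y': INIT → DROP
read 'y': DROP → INIT
read 'x': INIT → HOLD
read 'x': HOLD → SHUT
read 'y': SHUT → HOLD
read 'y': HOLD → DROP
read 'x': DROP → SYNC
read 'y': SYNC → SYNC
read 'y': SYNC → SYNC
read 'x': SYNC → SHUT
read 'x': SHUT → HOLD
read 'y': HOLD → DROP
End state DROP is not accepting.

No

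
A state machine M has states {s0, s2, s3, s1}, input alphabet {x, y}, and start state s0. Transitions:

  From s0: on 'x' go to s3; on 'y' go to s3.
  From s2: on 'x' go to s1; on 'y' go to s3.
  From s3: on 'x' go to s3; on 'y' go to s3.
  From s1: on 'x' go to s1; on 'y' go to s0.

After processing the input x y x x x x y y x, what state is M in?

s3

s0 → s3 → s3 → s3 → s3 → s3 → s3 → s3 → s3 → s3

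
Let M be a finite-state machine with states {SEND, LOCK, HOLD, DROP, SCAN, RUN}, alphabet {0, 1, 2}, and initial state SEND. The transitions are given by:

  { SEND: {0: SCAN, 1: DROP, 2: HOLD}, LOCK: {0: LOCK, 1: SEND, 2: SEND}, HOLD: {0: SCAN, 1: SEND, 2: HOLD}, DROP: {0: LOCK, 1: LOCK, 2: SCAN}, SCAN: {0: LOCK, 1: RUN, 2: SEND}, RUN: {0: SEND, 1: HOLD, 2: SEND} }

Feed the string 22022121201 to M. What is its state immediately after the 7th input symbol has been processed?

start at SEND
read '2': SEND → HOLD
read '2': HOLD → HOLD
read '0': HOLD → SCAN
read '2': SCAN → SEND
read '2': SEND → HOLD
read '1': HOLD → SEND
read '2': SEND → HOLD
After 7 symbols: HOLD.

HOLD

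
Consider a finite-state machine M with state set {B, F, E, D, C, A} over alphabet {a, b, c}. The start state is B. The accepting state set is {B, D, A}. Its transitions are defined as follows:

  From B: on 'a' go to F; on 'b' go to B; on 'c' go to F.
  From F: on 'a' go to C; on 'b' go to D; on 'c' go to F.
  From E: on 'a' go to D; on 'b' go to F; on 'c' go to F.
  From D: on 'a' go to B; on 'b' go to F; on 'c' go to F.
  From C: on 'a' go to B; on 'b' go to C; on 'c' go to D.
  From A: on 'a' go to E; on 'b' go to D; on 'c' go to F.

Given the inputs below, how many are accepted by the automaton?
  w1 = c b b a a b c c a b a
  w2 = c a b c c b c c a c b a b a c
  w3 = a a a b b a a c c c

1

w1: B → F → D → F → C → B → B → F → F → C → C → B  → end B, accepted
w2: B → F → C → C → D → F → D → F → F → C → D → F → C → C → B → F  → end F, rejected
w3: B → F → C → B → B → B → F → C → D → F → F  → end F, rejected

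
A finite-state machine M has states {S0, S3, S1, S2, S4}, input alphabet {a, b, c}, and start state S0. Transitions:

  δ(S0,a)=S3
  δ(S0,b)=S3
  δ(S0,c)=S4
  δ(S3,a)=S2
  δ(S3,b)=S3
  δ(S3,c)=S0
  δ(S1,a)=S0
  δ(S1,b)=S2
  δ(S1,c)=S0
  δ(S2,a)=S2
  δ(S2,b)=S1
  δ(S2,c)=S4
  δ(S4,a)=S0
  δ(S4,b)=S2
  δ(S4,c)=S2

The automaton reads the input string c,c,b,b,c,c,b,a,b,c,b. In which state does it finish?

S3

start at S0
read 'c': S0 → S4
read 'c': S4 → S2
read 'b': S2 → S1
read 'b': S1 → S2
read 'c': S2 → S4
read 'c': S4 → S2
read 'b': S2 → S1
read 'a': S1 → S0
read 'b': S0 → S3
read 'c': S3 → S0
read 'b': S0 → S3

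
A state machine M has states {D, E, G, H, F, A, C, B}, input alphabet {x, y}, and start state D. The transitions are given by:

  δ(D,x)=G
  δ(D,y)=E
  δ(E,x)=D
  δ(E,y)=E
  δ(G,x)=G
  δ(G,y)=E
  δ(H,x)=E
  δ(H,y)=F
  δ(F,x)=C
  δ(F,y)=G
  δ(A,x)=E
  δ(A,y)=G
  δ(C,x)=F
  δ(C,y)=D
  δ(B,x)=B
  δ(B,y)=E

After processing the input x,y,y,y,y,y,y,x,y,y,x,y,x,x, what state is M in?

G

D → G → E → E → E → E → E → E → D → E → E → D → E → D → G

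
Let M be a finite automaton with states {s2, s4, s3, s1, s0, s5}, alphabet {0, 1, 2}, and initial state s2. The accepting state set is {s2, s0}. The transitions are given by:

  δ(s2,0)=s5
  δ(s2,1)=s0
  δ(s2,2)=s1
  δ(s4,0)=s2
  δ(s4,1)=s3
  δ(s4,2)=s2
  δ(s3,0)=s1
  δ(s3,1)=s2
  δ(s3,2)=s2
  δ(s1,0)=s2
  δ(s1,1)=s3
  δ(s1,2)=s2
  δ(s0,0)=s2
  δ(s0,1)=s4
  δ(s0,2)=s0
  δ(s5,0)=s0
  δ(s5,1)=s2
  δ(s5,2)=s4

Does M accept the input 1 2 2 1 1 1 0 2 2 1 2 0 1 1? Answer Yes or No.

No

Trace: s2 -1-> s0 -2-> s0 -2-> s0 -1-> s4 -1-> s3 -1-> s2 -0-> s5 -2-> s4 -2-> s2 -1-> s0 -2-> s0 -0-> s2 -1-> s0 -1-> s4
End state s4 is not accepting.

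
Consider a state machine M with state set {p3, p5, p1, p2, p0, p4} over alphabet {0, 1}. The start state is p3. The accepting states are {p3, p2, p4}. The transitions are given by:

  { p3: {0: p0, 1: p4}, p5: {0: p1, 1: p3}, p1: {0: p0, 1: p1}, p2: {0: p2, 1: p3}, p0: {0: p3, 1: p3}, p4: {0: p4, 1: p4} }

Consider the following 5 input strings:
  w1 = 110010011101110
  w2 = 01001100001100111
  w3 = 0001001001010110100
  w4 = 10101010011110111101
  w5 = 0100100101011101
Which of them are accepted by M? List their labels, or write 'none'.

w1, w2, w3, w4, w5

w1: Trace: p3 -1-> p4 -1-> p4 -0-> p4 -0-> p4 -1-> p4 -0-> p4 -0-> p4 -1-> p4 -1-> p4 -1-> p4 -0-> p4 -1-> p4 -1-> p4 -1-> p4 -0-> p4  → end p4, accepted
w2: Trace: p3 -0-> p0 -1-> p3 -0-> p0 -0-> p3 -1-> p4 -1-> p4 -0-> p4 -0-> p4 -0-> p4 -0-> p4 -1-> p4 -1-> p4 -0-> p4 -0-> p4 -1-> p4 -1-> p4 -1-> p4  → end p4, accepted
w3: Trace: p3 -0-> p0 -0-> p3 -0-> p0 -1-> p3 -0-> p0 -0-> p3 -1-> p4 -0-> p4 -0-> p4 -1-> p4 -0-> p4 -1-> p4 -0-> p4 -1-> p4 -1-> p4 -0-> p4 -1-> p4 -0-> p4 -0-> p4  → end p4, accepted
w4: Trace: p3 -1-> p4 -0-> p4 -1-> p4 -0-> p4 -1-> p4 -0-> p4 -1-> p4 -0-> p4 -0-> p4 -1-> p4 -1-> p4 -1-> p4 -1-> p4 -0-> p4 -1-> p4 -1-> p4 -1-> p4 -1-> p4 -0-> p4 -1-> p4  → end p4, accepted
w5: Trace: p3 -0-> p0 -1-> p3 -0-> p0 -0-> p3 -1-> p4 -0-> p4 -0-> p4 -1-> p4 -0-> p4 -1-> p4 -0-> p4 -1-> p4 -1-> p4 -1-> p4 -0-> p4 -1-> p4  → end p4, accepted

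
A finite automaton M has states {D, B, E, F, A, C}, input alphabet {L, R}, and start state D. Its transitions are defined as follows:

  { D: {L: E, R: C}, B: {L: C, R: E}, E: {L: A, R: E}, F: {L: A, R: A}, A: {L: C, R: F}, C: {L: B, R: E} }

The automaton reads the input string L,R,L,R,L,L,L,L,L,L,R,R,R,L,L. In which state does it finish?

C

start at D
read 'L': D → E
read 'R': E → E
read 'L': E → A
read 'R': A → F
read 'L': F → A
read 'L': A → C
read 'L': C → B
read 'L': B → C
read 'L': C → B
read 'L': B → C
read 'R': C → E
read 'R': E → E
read 'R': E → E
read 'L': E → A
read 'L': A → C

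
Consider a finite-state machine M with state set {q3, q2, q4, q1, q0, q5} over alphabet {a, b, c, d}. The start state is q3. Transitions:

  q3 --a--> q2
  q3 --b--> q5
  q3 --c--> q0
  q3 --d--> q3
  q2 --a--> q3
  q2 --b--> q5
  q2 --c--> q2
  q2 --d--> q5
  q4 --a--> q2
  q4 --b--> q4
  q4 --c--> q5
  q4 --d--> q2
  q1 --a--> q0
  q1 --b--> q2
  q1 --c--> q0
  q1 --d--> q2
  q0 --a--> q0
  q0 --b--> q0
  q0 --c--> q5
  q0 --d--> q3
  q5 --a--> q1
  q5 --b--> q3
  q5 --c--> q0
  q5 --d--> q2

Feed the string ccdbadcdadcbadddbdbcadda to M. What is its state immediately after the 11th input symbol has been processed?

q2

q3 → q0 → q5 → q2 → q5 → q1 → q2 → q2 → q5 → q1 → q2 → q2
After 11 symbols: q2.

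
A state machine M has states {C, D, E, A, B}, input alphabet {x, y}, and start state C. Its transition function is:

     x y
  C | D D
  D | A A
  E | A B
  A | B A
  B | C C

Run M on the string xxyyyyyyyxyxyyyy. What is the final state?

A

start at C
read 'x': C → D
read 'x': D → A
read 'y': A → A
read 'y': A → A
read 'y': A → A
read 'y': A → A
read 'y': A → A
read 'y': A → A
read 'y': A → A
read 'x': A → B
read 'y': B → C
read 'x': C → D
read 'y': D → A
read 'y': A → A
read 'y': A → A
read 'y': A → A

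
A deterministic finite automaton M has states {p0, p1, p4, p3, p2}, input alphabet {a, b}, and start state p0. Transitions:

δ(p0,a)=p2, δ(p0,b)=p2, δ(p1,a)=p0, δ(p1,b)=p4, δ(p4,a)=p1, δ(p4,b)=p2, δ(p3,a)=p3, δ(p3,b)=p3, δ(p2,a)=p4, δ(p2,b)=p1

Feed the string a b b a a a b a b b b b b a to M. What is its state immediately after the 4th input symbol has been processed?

p1

Trace: p0 -a-> p2 -b-> p1 -b-> p4 -a-> p1
After 4 symbols: p1.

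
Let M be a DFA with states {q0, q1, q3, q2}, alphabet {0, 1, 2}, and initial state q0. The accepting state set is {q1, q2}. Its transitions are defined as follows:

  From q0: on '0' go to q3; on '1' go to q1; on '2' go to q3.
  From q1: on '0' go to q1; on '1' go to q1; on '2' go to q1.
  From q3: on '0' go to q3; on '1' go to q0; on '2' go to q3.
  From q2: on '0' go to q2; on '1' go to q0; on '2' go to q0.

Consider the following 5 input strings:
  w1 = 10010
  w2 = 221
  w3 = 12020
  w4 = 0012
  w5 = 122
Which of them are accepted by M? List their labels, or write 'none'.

w1:
  start at q0
  read '1': q0 → q1
  read '0': q1 → q1
  read '0': q1 → q1
  read '1': q1 → q1
  read '0': q1 → q1
  end q1, accepted
w2:
  start at q0
  read '2': q0 → q3
  read '2': q3 → q3
  read '1': q3 → q0
  end q0, rejected
w3:
  start at q0
  read '1': q0 → q1
  read '2': q1 → q1
  read '0': q1 → q1
  read '2': q1 → q1
  read '0': q1 → q1
  end q1, accepted
w4:
  start at q0
  read '0': q0 → q3
  read '0': q3 → q3
  read '1': q3 → q0
  read '2': q0 → q3
  end q3, rejected
w5:
  start at q0
  read '1': q0 → q1
  read '2': q1 → q1
  read '2': q1 → q1
  end q1, accepted

w1, w3, w5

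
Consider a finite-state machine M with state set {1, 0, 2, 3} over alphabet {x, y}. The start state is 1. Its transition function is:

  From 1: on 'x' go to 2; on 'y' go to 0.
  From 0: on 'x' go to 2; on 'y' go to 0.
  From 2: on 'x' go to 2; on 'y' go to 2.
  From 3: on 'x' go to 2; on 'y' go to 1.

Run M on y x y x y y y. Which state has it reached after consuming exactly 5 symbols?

2

Trace: 1 -y-> 0 -x-> 2 -y-> 2 -x-> 2 -y-> 2
After 5 symbols: 2.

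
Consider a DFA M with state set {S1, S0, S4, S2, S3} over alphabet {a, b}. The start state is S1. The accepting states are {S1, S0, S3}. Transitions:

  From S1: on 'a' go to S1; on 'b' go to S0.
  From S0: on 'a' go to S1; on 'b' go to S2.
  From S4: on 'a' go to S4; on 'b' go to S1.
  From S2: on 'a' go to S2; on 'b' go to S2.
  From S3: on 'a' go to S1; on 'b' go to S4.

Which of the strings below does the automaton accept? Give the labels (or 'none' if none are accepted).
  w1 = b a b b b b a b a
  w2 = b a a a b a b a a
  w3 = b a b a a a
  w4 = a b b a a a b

w1: Trace: S1 -b-> S0 -a-> S1 -b-> S0 -b-> S2 -b-> S2 -b-> S2 -a-> S2 -b-> S2 -a-> S2  → end S2, rejected
w2: Trace: S1 -b-> S0 -a-> S1 -a-> S1 -a-> S1 -b-> S0 -a-> S1 -b-> S0 -a-> S1 -a-> S1  → end S1, accepted
w3: Trace: S1 -b-> S0 -a-> S1 -b-> S0 -a-> S1 -a-> S1 -a-> S1  → end S1, accepted
w4: Trace: S1 -a-> S1 -b-> S0 -b-> S2 -a-> S2 -a-> S2 -a-> S2 -b-> S2  → end S2, rejected

w2, w3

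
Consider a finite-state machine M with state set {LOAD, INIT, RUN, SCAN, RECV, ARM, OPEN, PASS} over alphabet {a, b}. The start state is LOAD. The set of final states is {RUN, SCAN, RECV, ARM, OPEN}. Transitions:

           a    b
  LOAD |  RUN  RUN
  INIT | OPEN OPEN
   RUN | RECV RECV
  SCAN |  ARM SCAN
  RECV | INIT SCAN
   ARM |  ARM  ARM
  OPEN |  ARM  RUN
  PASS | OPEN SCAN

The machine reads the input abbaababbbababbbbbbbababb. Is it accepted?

Yes

LOAD → RUN → RECV → SCAN → ARM → ARM → ARM → ARM → ARM → ARM → ARM → ARM → ARM → ARM → ARM → ARM → ARM → ARM → ARM → ARM → ARM → ARM → ARM → ARM → ARM → ARM
End state ARM is accepting.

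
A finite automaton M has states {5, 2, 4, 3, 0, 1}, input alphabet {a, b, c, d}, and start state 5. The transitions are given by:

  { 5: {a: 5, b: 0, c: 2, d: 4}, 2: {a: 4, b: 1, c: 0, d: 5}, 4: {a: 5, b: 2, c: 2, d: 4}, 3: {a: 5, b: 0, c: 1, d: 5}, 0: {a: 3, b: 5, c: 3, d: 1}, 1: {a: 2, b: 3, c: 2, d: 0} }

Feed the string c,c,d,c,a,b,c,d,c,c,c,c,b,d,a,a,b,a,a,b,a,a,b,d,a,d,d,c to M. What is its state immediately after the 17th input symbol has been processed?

5 → 2 → 0 → 1 → 2 → 4 → 2 → 0 → 1 → 2 → 0 → 3 → 1 → 3 → 5 → 5 → 5 → 0
After 17 symbols: 0.

0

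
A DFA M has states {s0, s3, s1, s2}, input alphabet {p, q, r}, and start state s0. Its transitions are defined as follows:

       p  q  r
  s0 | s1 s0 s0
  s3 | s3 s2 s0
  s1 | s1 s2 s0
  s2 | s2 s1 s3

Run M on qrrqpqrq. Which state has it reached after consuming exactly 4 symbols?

s0

start at s0
read 'q': s0 → s0
read 'r': s0 → s0
read 'r': s0 → s0
read 'q': s0 → s0
After 4 symbols: s0.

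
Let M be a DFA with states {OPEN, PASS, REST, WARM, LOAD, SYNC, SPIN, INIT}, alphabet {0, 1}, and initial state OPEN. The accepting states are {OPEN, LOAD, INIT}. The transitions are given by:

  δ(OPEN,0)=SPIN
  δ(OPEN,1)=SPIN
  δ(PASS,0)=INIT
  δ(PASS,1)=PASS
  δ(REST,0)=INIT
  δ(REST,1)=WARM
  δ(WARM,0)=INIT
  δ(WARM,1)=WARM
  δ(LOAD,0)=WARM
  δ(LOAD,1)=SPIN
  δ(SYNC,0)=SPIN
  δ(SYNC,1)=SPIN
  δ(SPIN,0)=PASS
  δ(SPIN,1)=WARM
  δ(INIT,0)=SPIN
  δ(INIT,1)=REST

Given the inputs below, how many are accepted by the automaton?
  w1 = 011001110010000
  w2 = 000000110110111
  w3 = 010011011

1

w1: Trace: OPEN -0-> SPIN -1-> WARM -1-> WARM -0-> INIT -0-> SPIN -1-> WARM -1-> WARM -1-> WARM -0-> INIT -0-> SPIN -1-> WARM -0-> INIT -0-> SPIN -0-> PASS -0-> INIT  → end INIT, accepted
w2: Trace: OPEN -0-> SPIN -0-> PASS -0-> INIT -0-> SPIN -0-> PASS -0-> INIT -1-> REST -1-> WARM -0-> INIT -1-> REST -1-> WARM -0-> INIT -1-> REST -1-> WARM -1-> WARM  → end WARM, rejected
w3: Trace: OPEN -0-> SPIN -1-> WARM -0-> INIT -0-> SPIN -1-> WARM -1-> WARM -0-> INIT -1-> REST -1-> WARM  → end WARM, rejected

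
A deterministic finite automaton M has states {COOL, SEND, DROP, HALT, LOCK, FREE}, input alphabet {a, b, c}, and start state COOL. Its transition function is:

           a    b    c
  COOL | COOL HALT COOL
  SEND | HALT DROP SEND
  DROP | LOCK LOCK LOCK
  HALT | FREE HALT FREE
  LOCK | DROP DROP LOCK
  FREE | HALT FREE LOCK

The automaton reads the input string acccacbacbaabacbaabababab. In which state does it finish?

Trace: COOL -a-> COOL -c-> COOL -c-> COOL -c-> COOL -a-> COOL -c-> COOL -b-> HALT -a-> FREE -c-> LOCK -b-> DROP -a-> LOCK -a-> DROP -b-> LOCK -a-> DROP -c-> LOCK -b-> DROP -a-> LOCK -a-> DROP -b-> LOCK -a-> DROP -b-> LOCK -a-> DROP -b-> LOCK -a-> DROP -b-> LOCK

LOCK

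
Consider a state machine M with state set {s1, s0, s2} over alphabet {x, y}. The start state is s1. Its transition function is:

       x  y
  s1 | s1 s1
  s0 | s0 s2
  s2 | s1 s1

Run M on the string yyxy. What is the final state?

start at s1
read 'y': s1 → s1
read 'y': s1 → s1
read 'x': s1 → s1
read 'y': s1 → s1

s1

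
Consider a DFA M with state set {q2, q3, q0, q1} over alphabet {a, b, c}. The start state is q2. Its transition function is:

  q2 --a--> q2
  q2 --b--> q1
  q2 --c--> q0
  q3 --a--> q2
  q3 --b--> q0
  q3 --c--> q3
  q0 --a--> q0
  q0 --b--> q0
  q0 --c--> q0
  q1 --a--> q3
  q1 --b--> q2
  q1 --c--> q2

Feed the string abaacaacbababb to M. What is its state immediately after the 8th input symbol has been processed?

q0

start at q2
read 'a': q2 → q2
read 'b': q2 → q1
read 'a': q1 → q3
read 'a': q3 → q2
read 'c': q2 → q0
read 'a': q0 → q0
read 'a': q0 → q0
read 'c': q0 → q0
After 8 symbols: q0.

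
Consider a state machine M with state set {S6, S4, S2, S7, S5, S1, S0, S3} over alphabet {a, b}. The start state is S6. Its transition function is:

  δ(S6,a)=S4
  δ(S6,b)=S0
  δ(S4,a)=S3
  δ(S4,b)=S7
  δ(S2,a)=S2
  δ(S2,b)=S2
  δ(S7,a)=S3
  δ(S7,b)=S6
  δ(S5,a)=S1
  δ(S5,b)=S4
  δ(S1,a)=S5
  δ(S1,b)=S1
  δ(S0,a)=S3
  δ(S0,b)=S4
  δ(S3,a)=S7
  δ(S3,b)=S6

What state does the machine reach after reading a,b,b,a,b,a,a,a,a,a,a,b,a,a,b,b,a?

Trace: S6 -a-> S4 -b-> S7 -b-> S6 -a-> S4 -b-> S7 -a-> S3 -a-> S7 -a-> S3 -a-> S7 -a-> S3 -a-> S7 -b-> S6 -a-> S4 -a-> S3 -b-> S6 -b-> S0 -a-> S3

S3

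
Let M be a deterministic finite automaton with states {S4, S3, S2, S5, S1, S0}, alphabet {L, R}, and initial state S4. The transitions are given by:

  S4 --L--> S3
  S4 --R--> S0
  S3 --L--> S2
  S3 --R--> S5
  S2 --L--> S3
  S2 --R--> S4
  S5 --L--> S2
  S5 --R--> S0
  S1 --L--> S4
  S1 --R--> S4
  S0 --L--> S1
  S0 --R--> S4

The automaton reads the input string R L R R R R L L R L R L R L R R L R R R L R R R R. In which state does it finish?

S4 → S0 → S1 → S4 → S0 → S4 → S0 → S1 → S4 → S0 → S1 → S4 → S3 → S5 → S2 → S4 → S0 → S1 → S4 → S0 → S4 → S3 → S5 → S0 → S4 → S0

S0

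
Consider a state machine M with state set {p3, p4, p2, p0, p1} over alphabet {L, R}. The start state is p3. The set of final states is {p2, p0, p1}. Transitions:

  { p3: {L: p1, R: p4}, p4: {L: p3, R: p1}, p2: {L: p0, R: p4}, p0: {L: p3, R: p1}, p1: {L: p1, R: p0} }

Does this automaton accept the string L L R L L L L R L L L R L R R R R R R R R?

start at p3
read 'L': p3 → p1
read 'L': p1 → p1
read 'R': p1 → p0
read 'L': p0 → p3
read 'L': p3 → p1
read 'L': p1 → p1
read 'L': p1 → p1
read 'R': p1 → p0
read 'L': p0 → p3
read 'L': p3 → p1
read 'L': p1 → p1
read 'R': p1 → p0
read 'L': p0 → p3
read 'R': p3 → p4
read 'R': p4 → p1
read 'R': p1 → p0
read 'R': p0 → p1
read 'R': p1 → p0
read 'R': p0 → p1
read 'R': p1 → p0
read 'R': p0 → p1
End state p1 is accepting.

Yes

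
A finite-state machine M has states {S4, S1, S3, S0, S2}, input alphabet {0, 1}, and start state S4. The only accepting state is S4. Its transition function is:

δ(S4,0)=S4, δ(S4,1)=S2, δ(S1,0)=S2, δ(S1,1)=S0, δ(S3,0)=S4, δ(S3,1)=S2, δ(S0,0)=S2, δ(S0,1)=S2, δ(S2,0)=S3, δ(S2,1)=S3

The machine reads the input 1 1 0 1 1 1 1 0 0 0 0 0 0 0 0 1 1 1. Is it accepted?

No

start at S4
read '1': S4 → S2
read '1': S2 → S3
read '0': S3 → S4
read '1': S4 → S2
read '1': S2 → S3
read '1': S3 → S2
read '1': S2 → S3
read '0': S3 → S4
read '0': S4 → S4
read '0': S4 → S4
read '0': S4 → S4
read '0': S4 → S4
read '0': S4 → S4
read '0': S4 → S4
read '0': S4 → S4
read '1': S4 → S2
read '1': S2 → S3
read '1': S3 → S2
End state S2 is not accepting.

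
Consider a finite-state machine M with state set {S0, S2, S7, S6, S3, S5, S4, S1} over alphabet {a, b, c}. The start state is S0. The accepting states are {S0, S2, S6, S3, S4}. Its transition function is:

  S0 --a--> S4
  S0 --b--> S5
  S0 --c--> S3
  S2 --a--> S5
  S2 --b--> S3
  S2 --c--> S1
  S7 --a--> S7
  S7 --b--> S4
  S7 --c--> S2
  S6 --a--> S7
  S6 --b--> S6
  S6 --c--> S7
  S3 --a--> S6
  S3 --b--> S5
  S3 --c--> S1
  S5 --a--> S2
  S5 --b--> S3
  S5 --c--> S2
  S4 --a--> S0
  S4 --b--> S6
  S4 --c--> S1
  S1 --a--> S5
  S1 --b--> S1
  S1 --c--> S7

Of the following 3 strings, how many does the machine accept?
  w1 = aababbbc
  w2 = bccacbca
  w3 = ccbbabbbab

1

w1: Trace: S0 -a-> S4 -a-> S0 -b-> S5 -a-> S2 -b-> S3 -b-> S5 -b-> S3 -c-> S1  → end S1, rejected
w2: Trace: S0 -b-> S5 -c-> S2 -c-> S1 -a-> S5 -c-> S2 -b-> S3 -c-> S1 -a-> S5  → end S5, rejected
w3: Trace: S0 -c-> S3 -c-> S1 -b-> S1 -b-> S1 -a-> S5 -b-> S3 -b-> S5 -b-> S3 -a-> S6 -b-> S6  → end S6, accepted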